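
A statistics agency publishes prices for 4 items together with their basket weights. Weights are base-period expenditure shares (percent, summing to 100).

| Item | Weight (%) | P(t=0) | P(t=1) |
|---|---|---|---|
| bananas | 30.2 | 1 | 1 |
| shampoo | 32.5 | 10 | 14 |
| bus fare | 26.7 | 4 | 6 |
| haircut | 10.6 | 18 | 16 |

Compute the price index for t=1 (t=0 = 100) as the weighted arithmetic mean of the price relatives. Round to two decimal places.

125.17

bananas: 30.2 × (1/1) = 30.2 × 1.000000 = 30.2000
shampoo: 32.5 × (14/10) = 32.5 × 1.400000 = 45.5000
bus fare: 26.7 × (6/4) = 26.7 × 1.500000 = 40.0500
haircut: 10.6 × (16/18) = 10.6 × 0.888889 = 9.4222
Index = Σ wᵢ·(p₁ᵢ/p₀ᵢ) = 30.2000 + 45.5000 + 40.0500 + 9.4222 = 125.1722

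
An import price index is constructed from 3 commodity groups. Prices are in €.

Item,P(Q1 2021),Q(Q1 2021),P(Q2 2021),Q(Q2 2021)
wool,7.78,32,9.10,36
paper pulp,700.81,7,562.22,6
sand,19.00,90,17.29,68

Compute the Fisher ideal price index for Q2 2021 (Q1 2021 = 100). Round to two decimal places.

Laspeyres component (base-period weights):
ΣP(Q2 2021)Q(Q1 2021) = 9.10×32 + 562.22×7 + 17.29×90 = 291.2 + 3935.54 + 1556.1 = 5782.84
ΣP(Q1 2021)Q(Q1 2021) = 7.78×32 + 700.81×7 + 19.00×90 = 248.96 + 4905.67 + 1710 = 6864.63
L = 5782.84 / 6864.63 × 100 = 84.2411
Paasche component (current-period weights):
ΣP(Q2 2021)Q(Q2 2021) = 9.10×36 + 562.22×6 + 17.29×68 = 327.6 + 3373.32 + 1175.72 = 4876.64
ΣP(Q1 2021)Q(Q2 2021) = 7.78×36 + 700.81×6 + 19.00×68 = 280.08 + 4204.86 + 1292 = 5776.94
P = 4876.64 / 5776.94 × 100 = 84.4156
Fisher = √(L × P) = √(84.2411 × 84.4156) = 84.3283

84.33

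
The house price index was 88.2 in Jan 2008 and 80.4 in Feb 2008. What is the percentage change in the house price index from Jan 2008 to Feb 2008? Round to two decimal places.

-8.84%

Change = (80.4 − 88.2) / 88.2 × 100
       = -7.8 / 88.2 × 100 = -8.8435%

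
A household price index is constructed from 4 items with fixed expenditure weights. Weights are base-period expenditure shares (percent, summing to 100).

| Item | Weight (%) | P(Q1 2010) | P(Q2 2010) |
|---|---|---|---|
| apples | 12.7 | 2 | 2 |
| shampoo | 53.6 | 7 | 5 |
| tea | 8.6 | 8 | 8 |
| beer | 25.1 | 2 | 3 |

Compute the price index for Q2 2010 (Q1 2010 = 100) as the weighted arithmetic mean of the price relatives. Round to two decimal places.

apples: 12.7 × (2/2) = 12.7 × 1.000000 = 12.7000
shampoo: 53.6 × (5/7) = 53.6 × 0.714286 = 38.2857
tea: 8.6 × (8/8) = 8.6 × 1.000000 = 8.6000
beer: 25.1 × (3/2) = 25.1 × 1.500000 = 37.6500
Index = Σ wᵢ·(p₁ᵢ/p₀ᵢ) = 12.7000 + 38.2857 + 8.6000 + 37.6500 = 97.2357

97.24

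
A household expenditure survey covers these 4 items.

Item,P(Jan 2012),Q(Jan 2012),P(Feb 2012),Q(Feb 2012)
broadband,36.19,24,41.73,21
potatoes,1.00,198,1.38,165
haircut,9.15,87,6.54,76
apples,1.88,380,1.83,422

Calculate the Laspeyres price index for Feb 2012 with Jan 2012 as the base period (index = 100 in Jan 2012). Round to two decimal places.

Laspeyres price index uses base-period quantities as weights.
ΣP(Feb 2012)·Q(Jan 2012) = 41.73×24 + 1.38×198 + 6.54×87 + 1.83×380 = 1001.52 + 273.24 + 568.98 + 695.4 = 2539.14
ΣP(Jan 2012)·Q(Jan 2012) = 36.19×24 + 1.00×198 + 9.15×87 + 1.88×380 = 868.56 + 198 + 796.05 + 714.4 = 2577.01
Index = 2539.14 / 2577.01 × 100 = 98.5305

98.53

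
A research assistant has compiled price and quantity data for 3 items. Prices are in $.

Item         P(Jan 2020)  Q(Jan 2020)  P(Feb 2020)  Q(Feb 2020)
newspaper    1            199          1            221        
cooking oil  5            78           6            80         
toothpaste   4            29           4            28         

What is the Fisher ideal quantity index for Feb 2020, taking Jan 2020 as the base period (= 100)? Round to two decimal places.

103.90

Laspeyres component (base-period weights):
ΣP(Jan 2020)Q(Feb 2020) = 1×221 + 5×80 + 4×28 = 221 + 400 + 112 = 733
ΣP(Jan 2020)Q(Jan 2020) = 1×199 + 5×78 + 4×29 = 199 + 390 + 116 = 705
L = 733 / 705 × 100 = 103.9716
Paasche component (current-period weights):
ΣP(Feb 2020)Q(Feb 2020) = 1×221 + 6×80 + 4×28 = 221 + 480 + 112 = 813
ΣP(Feb 2020)Q(Jan 2020) = 1×199 + 6×78 + 4×29 = 199 + 468 + 116 = 783
P = 813 / 783 × 100 = 103.8314
Fisher = √(L × P) = √(103.9716 × 103.8314) = 103.9015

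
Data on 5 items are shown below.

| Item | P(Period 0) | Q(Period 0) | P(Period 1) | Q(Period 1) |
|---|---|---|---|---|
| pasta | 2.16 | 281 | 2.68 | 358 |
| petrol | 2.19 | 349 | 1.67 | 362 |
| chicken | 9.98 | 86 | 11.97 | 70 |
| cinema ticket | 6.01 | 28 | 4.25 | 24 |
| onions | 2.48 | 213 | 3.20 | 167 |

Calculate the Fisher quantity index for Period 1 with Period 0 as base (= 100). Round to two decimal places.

96.22

Laspeyres component (base-period weights):
ΣP(Period 0)Q(Period 1) = 2.16×358 + 2.19×362 + 9.98×70 + 6.01×24 + 2.48×167 = 773.28 + 792.78 + 698.6 + 144.24 + 414.16 = 2823.06
ΣP(Period 0)Q(Period 0) = 2.16×281 + 2.19×349 + 9.98×86 + 6.01×28 + 2.48×213 = 606.96 + 764.31 + 858.28 + 168.28 + 528.24 = 2926.07
L = 2823.06 / 2926.07 × 100 = 96.4796
Paasche component (current-period weights):
ΣP(Period 1)Q(Period 1) = 2.68×358 + 1.67×362 + 11.97×70 + 4.25×24 + 3.20×167 = 959.44 + 604.54 + 837.9 + 102 + 534.4 = 3038.28
ΣP(Period 1)Q(Period 0) = 2.68×281 + 1.67×349 + 11.97×86 + 4.25×28 + 3.20×213 = 753.08 + 582.83 + 1029.42 + 119 + 681.6 = 3165.93
P = 3038.28 / 3165.93 × 100 = 95.9680
Fisher = √(L × P) = √(96.4796 × 95.9680) = 96.2235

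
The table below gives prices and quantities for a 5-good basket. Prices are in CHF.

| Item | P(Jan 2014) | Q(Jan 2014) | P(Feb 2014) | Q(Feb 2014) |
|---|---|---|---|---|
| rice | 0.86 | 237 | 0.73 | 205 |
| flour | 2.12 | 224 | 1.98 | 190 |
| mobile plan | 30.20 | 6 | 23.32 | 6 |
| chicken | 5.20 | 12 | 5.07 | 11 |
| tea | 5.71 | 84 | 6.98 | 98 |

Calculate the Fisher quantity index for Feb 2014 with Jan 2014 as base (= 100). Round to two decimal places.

99.18

Laspeyres component (base-period weights):
ΣP(Jan 2014)Q(Feb 2014) = 0.86×205 + 2.12×190 + 30.20×6 + 5.20×11 + 5.71×98 = 176.3 + 402.8 + 181.2 + 57.2 + 559.58 = 1377.08
ΣP(Jan 2014)Q(Jan 2014) = 0.86×237 + 2.12×224 + 30.20×6 + 5.20×12 + 5.71×84 = 203.82 + 474.88 + 181.2 + 62.4 + 479.64 = 1401.94
L = 1377.08 / 1401.94 × 100 = 98.2267
Paasche component (current-period weights):
ΣP(Feb 2014)Q(Feb 2014) = 0.73×205 + 1.98×190 + 23.32×6 + 5.07×11 + 6.98×98 = 149.65 + 376.2 + 139.92 + 55.77 + 684.04 = 1405.58
ΣP(Feb 2014)Q(Jan 2014) = 0.73×237 + 1.98×224 + 23.32×6 + 5.07×12 + 6.98×84 = 173.01 + 443.52 + 139.92 + 60.84 + 586.32 = 1403.61
P = 1405.58 / 1403.61 × 100 = 100.1404
Fisher = √(L × P) = √(98.2267 × 100.1404) = 99.1789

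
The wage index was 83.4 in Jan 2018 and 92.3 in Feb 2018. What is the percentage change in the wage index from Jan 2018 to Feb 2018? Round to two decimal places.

Change = (92.3 − 83.4) / 83.4 × 100
       = 8.9 / 83.4 × 100 = 10.6715%

10.67%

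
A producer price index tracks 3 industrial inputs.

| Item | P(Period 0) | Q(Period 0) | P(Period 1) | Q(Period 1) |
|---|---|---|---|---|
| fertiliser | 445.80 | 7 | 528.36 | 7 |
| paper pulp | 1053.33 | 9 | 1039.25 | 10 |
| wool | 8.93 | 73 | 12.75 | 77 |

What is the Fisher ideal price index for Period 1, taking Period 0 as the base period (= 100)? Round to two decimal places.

105.30

Laspeyres component (base-period weights):
ΣP(Period 1)Q(Period 0) = 528.36×7 + 1039.25×9 + 12.75×73 = 3698.52 + 9353.25 + 930.75 = 13982.52
ΣP(Period 0)Q(Period 0) = 445.80×7 + 1053.33×9 + 8.93×73 = 3120.6 + 9479.97 + 651.89 = 13252.46
L = 13982.52 / 13252.46 × 100 = 105.5089
Paasche component (current-period weights):
ΣP(Period 1)Q(Period 1) = 528.36×7 + 1039.25×10 + 12.75×77 = 3698.52 + 10392.5 + 981.75 = 15072.77
ΣP(Period 0)Q(Period 1) = 445.80×7 + 1053.33×10 + 8.93×77 = 3120.6 + 10533.3 + 687.61 = 14341.51
P = 15072.77 / 14341.51 × 100 = 105.0989
Fisher = √(L × P) = √(105.5089 × 105.0989) = 105.3037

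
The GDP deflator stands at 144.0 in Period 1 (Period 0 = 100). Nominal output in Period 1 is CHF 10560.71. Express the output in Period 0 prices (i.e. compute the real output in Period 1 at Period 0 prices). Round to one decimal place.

Real = Nominal ÷ (Index/100) = 10560.71 ÷ (144.0/100)
     = 10560.71 ÷ 1.440 = 7333.8264

7333.8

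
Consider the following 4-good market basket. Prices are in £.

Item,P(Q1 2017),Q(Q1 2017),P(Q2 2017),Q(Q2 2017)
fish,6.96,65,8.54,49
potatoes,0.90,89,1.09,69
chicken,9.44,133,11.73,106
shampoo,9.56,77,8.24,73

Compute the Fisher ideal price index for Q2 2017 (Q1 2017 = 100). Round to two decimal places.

112.02

Laspeyres component (base-period weights):
ΣP(Q2 2017)Q(Q1 2017) = 8.54×65 + 1.09×89 + 11.73×133 + 8.24×77 = 555.1 + 97.01 + 1560.09 + 634.48 = 2846.68
ΣP(Q1 2017)Q(Q1 2017) = 6.96×65 + 0.90×89 + 9.44×133 + 9.56×77 = 452.4 + 80.1 + 1255.52 + 736.12 = 2524.14
L = 2846.68 / 2524.14 × 100 = 112.7782
Paasche component (current-period weights):
ΣP(Q2 2017)Q(Q2 2017) = 8.54×49 + 1.09×69 + 11.73×106 + 8.24×73 = 418.46 + 75.21 + 1243.38 + 601.52 = 2338.57
ΣP(Q1 2017)Q(Q2 2017) = 6.96×49 + 0.90×69 + 9.44×106 + 9.56×73 = 341.04 + 62.1 + 1000.64 + 697.88 = 2101.66
P = 2338.57 / 2101.66 × 100 = 111.2725
Fisher = √(L × P) = √(112.7782 × 111.2725) = 112.0228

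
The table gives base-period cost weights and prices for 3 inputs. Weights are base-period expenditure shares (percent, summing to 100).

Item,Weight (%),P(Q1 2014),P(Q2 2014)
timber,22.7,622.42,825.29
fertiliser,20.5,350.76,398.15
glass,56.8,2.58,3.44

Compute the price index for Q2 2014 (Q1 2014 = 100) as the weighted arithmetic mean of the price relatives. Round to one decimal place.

timber: 22.7 × (825.29/622.42) = 22.7 × 1.325937 = 30.0988
fertiliser: 20.5 × (398.15/350.76) = 20.5 × 1.135107 = 23.2697
glass: 56.8 × (3.44/2.58) = 56.8 × 1.333333 = 75.7333
Index = Σ wᵢ·(p₁ᵢ/p₀ᵢ) = 30.0988 + 23.2697 + 75.7333 = 129.1018

129.1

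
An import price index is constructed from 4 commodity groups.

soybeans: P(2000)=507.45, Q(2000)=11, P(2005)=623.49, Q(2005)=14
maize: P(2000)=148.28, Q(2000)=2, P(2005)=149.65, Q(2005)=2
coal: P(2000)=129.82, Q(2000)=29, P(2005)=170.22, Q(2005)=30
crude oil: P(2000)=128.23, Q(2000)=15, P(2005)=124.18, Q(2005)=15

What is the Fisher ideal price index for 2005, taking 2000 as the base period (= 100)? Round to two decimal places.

Laspeyres component (base-period weights):
ΣP(2005)Q(2000) = 623.49×11 + 149.65×2 + 170.22×29 + 124.18×15 = 6858.39 + 299.3 + 4936.38 + 1862.7 = 13956.77
ΣP(2000)Q(2000) = 507.45×11 + 148.28×2 + 129.82×29 + 128.23×15 = 5581.95 + 296.56 + 3764.78 + 1923.45 = 11566.74
L = 13956.77 / 11566.74 × 100 = 120.6630
Paasche component (current-period weights):
ΣP(2005)Q(2005) = 623.49×14 + 149.65×2 + 170.22×30 + 124.18×15 = 8728.86 + 299.3 + 5106.6 + 1862.7 = 15997.46
ΣP(2000)Q(2005) = 507.45×14 + 148.28×2 + 129.82×30 + 128.23×15 = 7104.3 + 296.56 + 3894.6 + 1923.45 = 13218.91
P = 15997.46 / 13218.91 × 100 = 121.0195
Fisher = √(L × P) = √(120.6630 × 121.0195) = 120.8411

120.84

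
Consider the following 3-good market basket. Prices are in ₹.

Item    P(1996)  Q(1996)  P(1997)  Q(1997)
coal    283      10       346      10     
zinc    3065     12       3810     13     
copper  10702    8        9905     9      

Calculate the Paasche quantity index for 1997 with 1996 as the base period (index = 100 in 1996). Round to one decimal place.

Paasche quantity index uses current-period prices as weights.
ΣP(1997)·Q(1997) = 346×10 + 3810×13 + 9905×9 = 3460 + 49530 + 89145 = 142135
ΣP(1997)·Q(1996) = 346×10 + 3810×12 + 9905×8 = 3460 + 45720 + 79240 = 128420
Index = 142135 / 128420 × 100 = 110.6798

110.7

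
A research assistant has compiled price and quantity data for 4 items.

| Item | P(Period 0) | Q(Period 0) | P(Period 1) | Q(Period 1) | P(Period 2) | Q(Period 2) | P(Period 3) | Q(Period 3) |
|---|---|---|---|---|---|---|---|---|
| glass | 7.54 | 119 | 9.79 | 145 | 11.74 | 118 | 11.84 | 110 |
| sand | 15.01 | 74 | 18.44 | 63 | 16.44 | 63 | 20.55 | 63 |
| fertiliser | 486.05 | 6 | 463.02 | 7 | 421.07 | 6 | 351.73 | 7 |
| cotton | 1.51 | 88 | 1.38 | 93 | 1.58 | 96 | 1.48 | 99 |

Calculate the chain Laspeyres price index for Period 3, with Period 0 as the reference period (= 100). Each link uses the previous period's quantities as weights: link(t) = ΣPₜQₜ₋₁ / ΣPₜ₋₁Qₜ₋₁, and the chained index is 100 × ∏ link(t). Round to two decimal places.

Link Period 0→Period 1:
ΣP(Period 1)Q(Period 0) = 9.79×119 + 18.44×74 + 463.02×6 + 1.38×88 = 1165.01 + 1364.56 + 2778.12 + 121.44 = 5429.13
ΣP(Period 0)Q(Period 0) = 7.54×119 + 15.01×74 + 486.05×6 + 1.51×88 = 897.26 + 1110.74 + 2916.3 + 132.88 = 5057.18
link = 5429.13/5057.18 = 1.073549
Link Period 1→Period 2:
ΣP(Period 2)Q(Period 1) = 11.74×145 + 16.44×63 + 421.07×7 + 1.58×93 = 1702.3 + 1035.72 + 2947.49 + 146.94 = 5832.45
ΣP(Period 1)Q(Period 1) = 9.79×145 + 18.44×63 + 463.02×7 + 1.38×93 = 1419.55 + 1161.72 + 3241.14 + 128.34 = 5950.75
link = 5832.45/5950.75 = 0.980120
Link Period 2→Period 3:
ΣP(Period 3)Q(Period 2) = 11.84×118 + 20.55×63 + 351.73×6 + 1.48×96 = 1397.12 + 1294.65 + 2110.38 + 142.08 = 4944.23
ΣP(Period 2)Q(Period 2) = 11.74×118 + 16.44×63 + 421.07×6 + 1.58×96 = 1385.32 + 1035.72 + 2526.42 + 151.68 = 5099.14
link = 4944.23/5099.14 = 0.969620
Chained index = 100 × 1.073549 × 0.980120 × 0.969620 = 102.0241

102.02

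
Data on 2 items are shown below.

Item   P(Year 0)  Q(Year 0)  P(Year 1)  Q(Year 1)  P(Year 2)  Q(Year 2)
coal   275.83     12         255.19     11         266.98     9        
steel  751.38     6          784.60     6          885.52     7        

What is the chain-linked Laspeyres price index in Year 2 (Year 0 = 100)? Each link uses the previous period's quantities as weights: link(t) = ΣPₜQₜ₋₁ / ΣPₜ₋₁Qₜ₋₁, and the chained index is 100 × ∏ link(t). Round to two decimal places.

109.10

Link Year 0→Year 1:
ΣP(Year 1)Q(Year 0) = 255.19×12 + 784.60×6 = 3062.28 + 4707.6 = 7769.88
ΣP(Year 0)Q(Year 0) = 275.83×12 + 751.38×6 = 3309.96 + 4508.28 = 7818.24
link = 7769.88/7818.24 = 0.993814
Link Year 1→Year 2:
ΣP(Year 2)Q(Year 1) = 266.98×11 + 885.52×6 = 2936.78 + 5313.12 = 8249.9
ΣP(Year 1)Q(Year 1) = 255.19×11 + 784.60×6 = 2807.09 + 4707.6 = 7514.69
link = 8249.9/7514.69 = 1.097836
Chained index = 100 × 0.993814 × 1.097836 = 109.1046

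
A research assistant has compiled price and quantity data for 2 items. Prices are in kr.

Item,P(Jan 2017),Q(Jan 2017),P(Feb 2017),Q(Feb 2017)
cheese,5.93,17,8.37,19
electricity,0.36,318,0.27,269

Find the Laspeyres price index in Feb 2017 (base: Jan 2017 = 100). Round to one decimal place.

106.0

Laspeyres price index uses base-period quantities as weights.
ΣP(Feb 2017)·Q(Jan 2017) = 8.37×17 + 0.27×318 = 142.29 + 85.86 = 228.15
ΣP(Jan 2017)·Q(Jan 2017) = 5.93×17 + 0.36×318 = 100.81 + 114.48 = 215.29
Index = 228.15 / 215.29 × 100 = 105.9733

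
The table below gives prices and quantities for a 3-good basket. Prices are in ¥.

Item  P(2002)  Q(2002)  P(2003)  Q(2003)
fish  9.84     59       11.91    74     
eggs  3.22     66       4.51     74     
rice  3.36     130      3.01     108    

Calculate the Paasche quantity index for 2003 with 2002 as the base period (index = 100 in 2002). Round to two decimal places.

Paasche quantity index uses current-period prices as weights.
ΣP(2003)·Q(2003) = 11.91×74 + 4.51×74 + 3.01×108 = 881.34 + 333.74 + 325.08 = 1540.16
ΣP(2003)·Q(2002) = 11.91×59 + 4.51×66 + 3.01×130 = 702.69 + 297.66 + 391.3 = 1391.65
Index = 1540.16 / 1391.65 × 100 = 110.6715

110.67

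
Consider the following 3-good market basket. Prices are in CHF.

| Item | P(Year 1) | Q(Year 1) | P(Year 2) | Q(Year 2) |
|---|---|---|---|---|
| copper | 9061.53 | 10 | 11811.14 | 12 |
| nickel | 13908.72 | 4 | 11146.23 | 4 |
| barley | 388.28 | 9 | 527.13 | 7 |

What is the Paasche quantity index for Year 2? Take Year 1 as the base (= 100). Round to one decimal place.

Paasche quantity index uses current-period prices as weights.
ΣP(Year 2)·Q(Year 2) = 11811.14×12 + 11146.23×4 + 527.13×7 = 141733.68 + 44584.92 + 3689.91 = 190008.51
ΣP(Year 2)·Q(Year 1) = 11811.14×10 + 11146.23×4 + 527.13×9 = 118111.4 + 44584.92 + 4744.17 = 167440.49
Index = 190008.51 / 167440.49 × 100 = 113.4782

113.5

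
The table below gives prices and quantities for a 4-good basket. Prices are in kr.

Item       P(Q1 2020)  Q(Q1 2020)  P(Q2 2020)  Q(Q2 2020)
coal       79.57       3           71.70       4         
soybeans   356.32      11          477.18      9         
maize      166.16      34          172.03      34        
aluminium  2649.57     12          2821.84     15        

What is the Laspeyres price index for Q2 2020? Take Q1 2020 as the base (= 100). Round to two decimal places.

Laspeyres price index uses base-period quantities as weights.
ΣP(Q2 2020)·Q(Q1 2020) = 71.70×3 + 477.18×11 + 172.03×34 + 2821.84×12 = 215.1 + 5248.98 + 5849.02 + 33862.08 = 45175.18
ΣP(Q1 2020)·Q(Q1 2020) = 79.57×3 + 356.32×11 + 166.16×34 + 2649.57×12 = 238.71 + 3919.52 + 5649.44 + 31794.84 = 41602.51
Index = 45175.18 / 41602.51 × 100 = 108.5876

108.59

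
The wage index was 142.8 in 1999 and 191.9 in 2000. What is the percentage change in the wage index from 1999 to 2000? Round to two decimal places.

34.38%

Change = (191.9 − 142.8) / 142.8 × 100
       = 49.1 / 142.8 × 100 = 34.3838%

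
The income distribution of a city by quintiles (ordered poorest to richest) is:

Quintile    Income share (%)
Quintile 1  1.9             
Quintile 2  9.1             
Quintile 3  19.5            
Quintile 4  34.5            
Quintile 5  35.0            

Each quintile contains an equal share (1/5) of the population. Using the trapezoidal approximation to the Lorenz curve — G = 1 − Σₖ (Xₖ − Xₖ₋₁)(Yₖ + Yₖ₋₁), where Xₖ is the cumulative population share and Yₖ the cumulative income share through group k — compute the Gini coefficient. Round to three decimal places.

Cumulative income shares Yₖ: 0.0190, 0.1100, 0.3050, 0.6500, 1.0000
Σ (Xₖ−Xₖ₋₁)(Yₖ+Yₖ₋₁) = (1/5)(0.0190+0.0000) + (1/5)(0.1100+0.0190) + (1/5)(0.3050+0.1100) + (1/5)(0.6500+0.3050) + (1/5)(1.0000+0.6500)
  = 0.0038 + 0.0258 + 0.0830 + 0.1910 + 0.3300 = 0.6336
G = 1 − 0.6336 = 0.3664

0.366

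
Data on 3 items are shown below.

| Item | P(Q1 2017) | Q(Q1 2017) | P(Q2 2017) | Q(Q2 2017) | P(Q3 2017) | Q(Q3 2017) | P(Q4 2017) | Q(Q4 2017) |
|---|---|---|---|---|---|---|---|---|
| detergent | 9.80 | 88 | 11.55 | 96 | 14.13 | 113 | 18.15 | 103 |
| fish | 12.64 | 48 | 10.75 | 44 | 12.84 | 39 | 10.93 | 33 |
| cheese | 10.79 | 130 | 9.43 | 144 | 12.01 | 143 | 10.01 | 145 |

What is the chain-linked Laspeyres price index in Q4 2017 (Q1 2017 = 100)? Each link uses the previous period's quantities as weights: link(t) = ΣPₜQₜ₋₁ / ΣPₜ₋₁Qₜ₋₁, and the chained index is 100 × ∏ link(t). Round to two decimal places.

Link Q1 2017→Q2 2017:
ΣP(Q2 2017)Q(Q1 2017) = 11.55×88 + 10.75×48 + 9.43×130 = 1016.4 + 516 + 1225.9 = 2758.3
ΣP(Q1 2017)Q(Q1 2017) = 9.80×88 + 12.64×48 + 10.79×130 = 862.4 + 606.72 + 1402.7 = 2871.82
link = 2758.3/2871.82 = 0.960471
Link Q2 2017→Q3 2017:
ΣP(Q3 2017)Q(Q2 2017) = 14.13×96 + 12.84×44 + 12.01×144 = 1356.48 + 564.96 + 1729.44 = 3650.88
ΣP(Q2 2017)Q(Q2 2017) = 11.55×96 + 10.75×44 + 9.43×144 = 1108.8 + 473 + 1357.92 = 2939.72
link = 3650.88/2939.72 = 1.241914
Link Q3 2017→Q4 2017:
ΣP(Q4 2017)Q(Q3 2017) = 18.15×113 + 10.93×39 + 10.01×143 = 2050.95 + 426.27 + 1431.43 = 3908.65
ΣP(Q3 2017)Q(Q3 2017) = 14.13×113 + 12.84×39 + 12.01×143 = 1596.69 + 500.76 + 1717.43 = 3814.88
link = 3908.65/3814.88 = 1.024580
Chained index = 100 × 0.960471 × 1.241914 × 1.024580 = 122.2142

122.21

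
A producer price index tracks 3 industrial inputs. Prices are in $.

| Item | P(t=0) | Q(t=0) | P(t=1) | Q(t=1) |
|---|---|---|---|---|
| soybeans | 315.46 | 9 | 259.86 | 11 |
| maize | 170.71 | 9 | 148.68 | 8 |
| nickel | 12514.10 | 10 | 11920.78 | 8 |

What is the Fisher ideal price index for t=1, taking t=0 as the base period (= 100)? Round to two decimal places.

94.80

Laspeyres component (base-period weights):
ΣP(t=1)Q(t=0) = 259.86×9 + 148.68×9 + 11920.78×10 = 2338.74 + 1338.12 + 119207.8 = 122884.66
ΣP(t=0)Q(t=0) = 315.46×9 + 170.71×9 + 12514.10×10 = 2839.14 + 1536.39 + 125141 = 129516.53
L = 122884.66 / 129516.53 × 100 = 94.8795
Paasche component (current-period weights):
ΣP(t=1)Q(t=1) = 259.86×11 + 148.68×8 + 11920.78×8 = 2858.46 + 1189.44 + 95366.24 = 99414.14
ΣP(t=0)Q(t=1) = 315.46×11 + 170.71×8 + 12514.10×8 = 3470.06 + 1365.68 + 100112.8 = 104948.54
P = 99414.14 / 104948.54 × 100 = 94.7266
Fisher = √(L × P) = √(94.8795 × 94.7266) = 94.8030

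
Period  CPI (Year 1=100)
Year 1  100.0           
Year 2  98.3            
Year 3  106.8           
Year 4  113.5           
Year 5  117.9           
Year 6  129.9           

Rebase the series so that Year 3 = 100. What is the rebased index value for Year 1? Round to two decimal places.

93.63

Rebased(Year 1) = 100.0 / 106.8 × 100 = 93.6330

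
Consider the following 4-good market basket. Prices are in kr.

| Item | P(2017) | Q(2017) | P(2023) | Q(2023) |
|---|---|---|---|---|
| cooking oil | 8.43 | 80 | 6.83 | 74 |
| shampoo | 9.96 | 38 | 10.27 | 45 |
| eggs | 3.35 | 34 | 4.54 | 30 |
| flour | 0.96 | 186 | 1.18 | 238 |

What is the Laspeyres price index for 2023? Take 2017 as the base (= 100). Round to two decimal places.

Laspeyres price index uses base-period quantities as weights.
ΣP(2023)·Q(2017) = 6.83×80 + 10.27×38 + 4.54×34 + 1.18×186 = 546.4 + 390.26 + 154.36 + 219.48 = 1310.5
ΣP(2017)·Q(2017) = 8.43×80 + 9.96×38 + 3.35×34 + 0.96×186 = 674.4 + 378.48 + 113.9 + 178.56 = 1345.34
Index = 1310.5 / 1345.34 × 100 = 97.4103

97.41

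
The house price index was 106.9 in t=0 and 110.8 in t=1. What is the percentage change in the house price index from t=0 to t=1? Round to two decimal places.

3.65%

Change = (110.8 − 106.9) / 106.9 × 100
       = 3.9 / 106.9 × 100 = 3.6483%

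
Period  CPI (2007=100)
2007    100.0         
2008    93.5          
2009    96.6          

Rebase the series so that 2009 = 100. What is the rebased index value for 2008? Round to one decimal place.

96.8

Rebased(2008) = 93.5 / 96.6 × 100 = 96.7909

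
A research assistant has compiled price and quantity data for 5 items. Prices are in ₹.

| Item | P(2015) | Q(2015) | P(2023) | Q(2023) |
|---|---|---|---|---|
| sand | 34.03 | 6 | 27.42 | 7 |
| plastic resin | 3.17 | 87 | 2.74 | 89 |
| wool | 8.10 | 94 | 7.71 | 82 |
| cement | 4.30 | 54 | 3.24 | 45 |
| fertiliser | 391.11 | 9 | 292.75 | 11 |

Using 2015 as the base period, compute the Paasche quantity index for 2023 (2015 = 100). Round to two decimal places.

112.62

Paasche quantity index uses current-period prices as weights.
ΣP(2023)·Q(2023) = 27.42×7 + 2.74×89 + 7.71×82 + 3.24×45 + 292.75×11 = 191.94 + 243.86 + 632.22 + 145.8 + 3220.25 = 4434.07
ΣP(2023)·Q(2015) = 27.42×6 + 2.74×87 + 7.71×94 + 3.24×54 + 292.75×9 = 164.52 + 238.38 + 724.74 + 174.96 + 2634.75 = 3937.35
Index = 4434.07 / 3937.35 × 100 = 112.6156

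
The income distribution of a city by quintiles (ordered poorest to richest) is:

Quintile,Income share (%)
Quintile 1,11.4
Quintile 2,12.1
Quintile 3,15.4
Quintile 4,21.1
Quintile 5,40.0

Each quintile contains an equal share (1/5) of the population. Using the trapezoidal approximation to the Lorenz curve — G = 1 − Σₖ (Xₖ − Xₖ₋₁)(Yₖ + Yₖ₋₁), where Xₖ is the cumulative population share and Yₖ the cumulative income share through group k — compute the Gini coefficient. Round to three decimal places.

0.265

Cumulative income shares Yₖ: 0.1140, 0.2350, 0.3890, 0.6000, 1.0000
Σ (Xₖ−Xₖ₋₁)(Yₖ+Yₖ₋₁) = (1/5)(0.1140+0.0000) + (1/5)(0.2350+0.1140) + (1/5)(0.3890+0.2350) + (1/5)(0.6000+0.3890) + (1/5)(1.0000+0.6000)
  = 0.0228 + 0.0698 + 0.1248 + 0.1978 + 0.3200 = 0.7352
G = 1 − 0.7352 = 0.2648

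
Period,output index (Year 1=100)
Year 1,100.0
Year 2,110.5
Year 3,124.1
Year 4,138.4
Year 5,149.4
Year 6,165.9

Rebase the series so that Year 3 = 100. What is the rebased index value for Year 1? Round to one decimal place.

80.6

Rebased(Year 1) = 100.0 / 124.1 × 100 = 80.5802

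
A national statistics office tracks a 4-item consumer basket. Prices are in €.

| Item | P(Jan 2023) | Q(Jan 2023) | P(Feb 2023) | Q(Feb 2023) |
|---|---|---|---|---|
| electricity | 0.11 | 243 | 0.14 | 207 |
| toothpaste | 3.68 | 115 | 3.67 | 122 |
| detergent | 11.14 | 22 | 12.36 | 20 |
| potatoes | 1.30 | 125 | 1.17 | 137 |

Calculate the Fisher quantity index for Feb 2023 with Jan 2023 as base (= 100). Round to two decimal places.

101.45

Laspeyres component (base-period weights):
ΣP(Jan 2023)Q(Feb 2023) = 0.11×207 + 3.68×122 + 11.14×20 + 1.30×137 = 22.77 + 448.96 + 222.8 + 178.1 = 872.63
ΣP(Jan 2023)Q(Jan 2023) = 0.11×243 + 3.68×115 + 11.14×22 + 1.30×125 = 26.73 + 423.2 + 245.08 + 162.5 = 857.51
L = 872.63 / 857.51 × 100 = 101.7632
Paasche component (current-period weights):
ΣP(Feb 2023)Q(Feb 2023) = 0.14×207 + 3.67×122 + 12.36×20 + 1.17×137 = 28.98 + 447.74 + 247.2 + 160.29 = 884.21
ΣP(Feb 2023)Q(Jan 2023) = 0.14×243 + 3.67×115 + 12.36×22 + 1.17×125 = 34.02 + 422.05 + 271.92 + 146.25 = 874.24
P = 884.21 / 874.24 × 100 = 101.1404
Fisher = √(L × P) = √(101.7632 × 101.1404) = 101.4514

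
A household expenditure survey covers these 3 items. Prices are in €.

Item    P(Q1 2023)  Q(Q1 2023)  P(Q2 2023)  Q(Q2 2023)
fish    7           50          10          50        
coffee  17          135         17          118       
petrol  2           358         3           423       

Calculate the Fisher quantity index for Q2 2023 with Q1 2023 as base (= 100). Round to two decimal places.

Laspeyres component (base-period weights):
ΣP(Q1 2023)Q(Q2 2023) = 7×50 + 17×118 + 2×423 = 350 + 2006 + 846 = 3202
ΣP(Q1 2023)Q(Q1 2023) = 7×50 + 17×135 + 2×358 = 350 + 2295 + 716 = 3361
L = 3202 / 3361 × 100 = 95.2693
Paasche component (current-period weights):
ΣP(Q2 2023)Q(Q2 2023) = 10×50 + 17×118 + 3×423 = 500 + 2006 + 1269 = 3775
ΣP(Q2 2023)Q(Q1 2023) = 10×50 + 17×135 + 3×358 = 500 + 2295 + 1074 = 3869
P = 3775 / 3869 × 100 = 97.5704
Fisher = √(L × P) = √(95.2693 × 97.5704) = 96.4130

96.41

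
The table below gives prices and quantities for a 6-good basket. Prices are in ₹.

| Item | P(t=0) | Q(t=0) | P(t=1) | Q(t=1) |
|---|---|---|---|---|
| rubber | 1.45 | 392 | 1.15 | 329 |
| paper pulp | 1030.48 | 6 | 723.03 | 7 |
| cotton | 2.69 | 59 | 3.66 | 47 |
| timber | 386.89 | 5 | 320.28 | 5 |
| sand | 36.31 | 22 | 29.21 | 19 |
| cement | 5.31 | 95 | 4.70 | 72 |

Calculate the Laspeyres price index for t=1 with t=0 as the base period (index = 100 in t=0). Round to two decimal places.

75.83

Laspeyres price index uses base-period quantities as weights.
ΣP(t=1)·Q(t=0) = 1.15×392 + 723.03×6 + 3.66×59 + 320.28×5 + 29.21×22 + 4.70×95 = 450.8 + 4338.18 + 215.94 + 1601.4 + 642.62 + 446.5 = 7695.44
ΣP(t=0)·Q(t=0) = 1.45×392 + 1030.48×6 + 2.69×59 + 386.89×5 + 36.31×22 + 5.31×95 = 568.4 + 6182.88 + 158.71 + 1934.45 + 798.82 + 504.45 = 10147.71
Index = 7695.44 / 10147.71 × 100 = 75.8343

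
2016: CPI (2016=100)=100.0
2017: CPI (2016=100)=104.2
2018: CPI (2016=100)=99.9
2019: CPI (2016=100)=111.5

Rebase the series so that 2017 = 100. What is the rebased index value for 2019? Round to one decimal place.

107.0

Rebased(2019) = 111.5 / 104.2 × 100 = 107.0058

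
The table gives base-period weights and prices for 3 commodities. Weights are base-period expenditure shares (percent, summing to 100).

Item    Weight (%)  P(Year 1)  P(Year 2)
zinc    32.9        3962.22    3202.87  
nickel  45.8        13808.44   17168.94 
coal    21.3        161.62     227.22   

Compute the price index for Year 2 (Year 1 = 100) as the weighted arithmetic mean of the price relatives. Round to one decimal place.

113.5

zinc: 32.9 × (3202.87/3962.22) = 32.9 × 0.808352 = 26.5948
nickel: 45.8 × (17168.94/13808.44) = 45.8 × 1.243366 = 56.9461
coal: 21.3 × (227.22/161.62) = 21.3 × 1.405890 = 29.9455
Index = Σ wᵢ·(p₁ᵢ/p₀ᵢ) = 26.5948 + 56.9461 + 29.9455 = 113.4864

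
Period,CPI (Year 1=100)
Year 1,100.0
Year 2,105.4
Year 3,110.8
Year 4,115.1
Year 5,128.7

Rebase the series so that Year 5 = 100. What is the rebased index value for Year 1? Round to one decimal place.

77.7

Rebased(Year 1) = 100.0 / 128.7 × 100 = 77.7001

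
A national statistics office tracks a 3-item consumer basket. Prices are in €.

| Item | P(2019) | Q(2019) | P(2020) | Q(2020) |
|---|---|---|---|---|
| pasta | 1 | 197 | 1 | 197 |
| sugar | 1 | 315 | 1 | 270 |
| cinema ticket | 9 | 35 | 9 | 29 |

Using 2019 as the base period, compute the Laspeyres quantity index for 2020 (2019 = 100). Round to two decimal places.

88.03

Laspeyres quantity index uses base-period prices as weights.
ΣP(2019)·Q(2020) = 1×197 + 1×270 + 9×29 = 197 + 270 + 261 = 728
ΣP(2019)·Q(2019) = 1×197 + 1×315 + 9×35 = 197 + 315 + 315 = 827
Index = 728 / 827 × 100 = 88.0290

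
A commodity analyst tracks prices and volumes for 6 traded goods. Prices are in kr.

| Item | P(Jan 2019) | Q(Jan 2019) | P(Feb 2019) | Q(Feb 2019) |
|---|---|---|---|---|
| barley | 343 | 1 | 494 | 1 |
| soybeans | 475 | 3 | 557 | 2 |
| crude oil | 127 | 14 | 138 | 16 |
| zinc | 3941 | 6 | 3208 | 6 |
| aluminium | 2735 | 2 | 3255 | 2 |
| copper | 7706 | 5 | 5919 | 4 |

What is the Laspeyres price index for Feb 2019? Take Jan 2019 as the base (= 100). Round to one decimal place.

Laspeyres price index uses base-period quantities as weights.
ΣP(Feb 2019)·Q(Jan 2019) = 494×1 + 557×3 + 138×14 + 3208×6 + 3255×2 + 5919×5 = 494 + 1671 + 1932 + 19248 + 6510 + 29595 = 59450
ΣP(Jan 2019)·Q(Jan 2019) = 343×1 + 475×3 + 127×14 + 3941×6 + 2735×2 + 7706×5 = 343 + 1425 + 1778 + 23646 + 5470 + 38530 = 71192
Index = 59450 / 71192 × 100 = 83.5066

83.5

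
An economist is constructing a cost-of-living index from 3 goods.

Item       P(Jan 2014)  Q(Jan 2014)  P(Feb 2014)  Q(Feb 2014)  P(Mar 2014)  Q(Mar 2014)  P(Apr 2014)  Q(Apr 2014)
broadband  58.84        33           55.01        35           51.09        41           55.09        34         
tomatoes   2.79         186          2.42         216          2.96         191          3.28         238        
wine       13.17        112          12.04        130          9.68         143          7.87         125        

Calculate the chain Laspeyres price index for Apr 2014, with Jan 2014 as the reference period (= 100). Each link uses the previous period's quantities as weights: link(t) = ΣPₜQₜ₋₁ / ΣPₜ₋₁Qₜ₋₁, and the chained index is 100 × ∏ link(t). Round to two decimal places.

83.63

Link Jan 2014→Feb 2014:
ΣP(Feb 2014)Q(Jan 2014) = 55.01×33 + 2.42×186 + 12.04×112 = 1815.33 + 450.12 + 1348.48 = 3613.93
ΣP(Jan 2014)Q(Jan 2014) = 58.84×33 + 2.79×186 + 13.17×112 = 1941.72 + 518.94 + 1475.04 = 3935.7
link = 3613.93/3935.7 = 0.918243
Link Feb 2014→Mar 2014:
ΣP(Mar 2014)Q(Feb 2014) = 51.09×35 + 2.96×216 + 9.68×130 = 1788.15 + 639.36 + 1258.4 = 3685.91
ΣP(Feb 2014)Q(Feb 2014) = 55.01×35 + 2.42×216 + 12.04×130 = 1925.35 + 522.72 + 1565.2 = 4013.27
link = 3685.91/4013.27 = 0.918431
Link Mar 2014→Apr 2014:
ΣP(Apr 2014)Q(Mar 2014) = 55.09×41 + 3.28×191 + 7.87×143 = 2258.69 + 626.48 + 1125.41 = 4010.58
ΣP(Mar 2014)Q(Mar 2014) = 51.09×41 + 2.96×191 + 9.68×143 = 2094.69 + 565.36 + 1384.24 = 4044.29
link = 4010.58/4044.29 = 0.991665
Chained index = 100 × 0.918243 × 0.918431 × 0.991665 = 83.6313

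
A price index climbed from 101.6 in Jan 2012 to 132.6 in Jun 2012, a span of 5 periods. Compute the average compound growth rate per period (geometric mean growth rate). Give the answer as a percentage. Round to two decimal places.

Growth factor = (132.6/101.6)^(1/5) = (1.305118)^(1/5) = 1.054702
Growth rate = 1.054702 − 1 = 0.054702 = 5.4702%

5.47%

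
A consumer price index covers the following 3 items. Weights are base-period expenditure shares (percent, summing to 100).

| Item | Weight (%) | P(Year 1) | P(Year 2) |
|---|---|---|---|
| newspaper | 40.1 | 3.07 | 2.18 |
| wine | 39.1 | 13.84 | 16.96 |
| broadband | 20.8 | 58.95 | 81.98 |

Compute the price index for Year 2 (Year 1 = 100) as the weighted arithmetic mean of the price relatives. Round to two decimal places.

105.32

newspaper: 40.1 × (2.18/3.07) = 40.1 × 0.710098 = 28.4749
wine: 39.1 × (16.96/13.84) = 39.1 × 1.225434 = 47.9145
broadband: 20.8 × (81.98/58.95) = 20.8 × 1.390670 = 28.9259
Index = Σ wᵢ·(p₁ᵢ/p₀ᵢ) = 28.4749 + 47.9145 + 28.9259 = 105.3153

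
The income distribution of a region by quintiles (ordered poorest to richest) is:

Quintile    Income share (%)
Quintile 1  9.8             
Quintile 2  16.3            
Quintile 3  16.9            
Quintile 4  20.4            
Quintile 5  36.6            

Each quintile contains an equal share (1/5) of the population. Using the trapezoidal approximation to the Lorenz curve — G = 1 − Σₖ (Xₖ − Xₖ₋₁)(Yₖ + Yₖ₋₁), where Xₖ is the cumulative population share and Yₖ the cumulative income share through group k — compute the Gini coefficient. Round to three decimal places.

Cumulative income shares Yₖ: 0.0980, 0.2610, 0.4300, 0.6340, 1.0000
Σ (Xₖ−Xₖ₋₁)(Yₖ+Yₖ₋₁) = (1/5)(0.0980+0.0000) + (1/5)(0.2610+0.0980) + (1/5)(0.4300+0.2610) + (1/5)(0.6340+0.4300) + (1/5)(1.0000+0.6340)
  = 0.0196 + 0.0718 + 0.1382 + 0.2128 + 0.3268 = 0.7692
G = 1 − 0.7692 = 0.2308

0.231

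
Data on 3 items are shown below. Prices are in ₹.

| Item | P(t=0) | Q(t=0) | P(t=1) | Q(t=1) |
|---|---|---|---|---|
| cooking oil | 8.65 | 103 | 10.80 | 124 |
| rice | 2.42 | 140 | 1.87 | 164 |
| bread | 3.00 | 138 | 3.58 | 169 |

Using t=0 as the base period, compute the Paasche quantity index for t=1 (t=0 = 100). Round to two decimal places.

120.48

Paasche quantity index uses current-period prices as weights.
ΣP(t=1)·Q(t=1) = 10.80×124 + 1.87×164 + 3.58×169 = 1339.2 + 306.68 + 605.02 = 2250.9
ΣP(t=1)·Q(t=0) = 10.80×103 + 1.87×140 + 3.58×138 = 1112.4 + 261.8 + 494.04 = 1868.24
Index = 2250.9 / 1868.24 × 100 = 120.4824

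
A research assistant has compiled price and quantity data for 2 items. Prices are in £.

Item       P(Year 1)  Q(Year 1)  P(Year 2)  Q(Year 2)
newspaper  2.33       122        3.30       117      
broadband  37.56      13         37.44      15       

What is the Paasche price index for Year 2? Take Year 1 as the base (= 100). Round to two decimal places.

113.36

Paasche price index uses current-period quantities as weights.
ΣP(Year 2)·Q(Year 2) = 3.30×117 + 37.44×15 = 386.1 + 561.6 = 947.7
ΣP(Year 1)·Q(Year 2) = 2.33×117 + 37.56×15 = 272.61 + 563.4 = 836.01
Index = 947.7 / 836.01 × 100 = 113.3599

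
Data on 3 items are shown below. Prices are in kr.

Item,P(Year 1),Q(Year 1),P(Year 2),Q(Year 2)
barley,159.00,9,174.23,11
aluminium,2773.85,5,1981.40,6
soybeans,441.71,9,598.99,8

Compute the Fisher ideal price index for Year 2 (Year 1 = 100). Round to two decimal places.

Laspeyres component (base-period weights):
ΣP(Year 2)Q(Year 1) = 174.23×9 + 1981.40×5 + 598.99×9 = 1568.07 + 9907 + 5390.91 = 16865.98
ΣP(Year 1)Q(Year 1) = 159.00×9 + 2773.85×5 + 441.71×9 = 1431 + 13869.25 + 3975.39 = 19275.64
L = 16865.98 / 19275.64 × 100 = 87.4989
Paasche component (current-period weights):
ΣP(Year 2)Q(Year 2) = 174.23×11 + 1981.40×6 + 598.99×8 = 1916.53 + 11888.4 + 4791.92 = 18596.85
ΣP(Year 1)Q(Year 2) = 159.00×11 + 2773.85×6 + 441.71×8 = 1749 + 16643.1 + 3533.68 = 21925.78
P = 18596.85 / 21925.78 × 100 = 84.8173
Fisher = √(L × P) = √(87.4989 × 84.8173) = 86.1477

86.15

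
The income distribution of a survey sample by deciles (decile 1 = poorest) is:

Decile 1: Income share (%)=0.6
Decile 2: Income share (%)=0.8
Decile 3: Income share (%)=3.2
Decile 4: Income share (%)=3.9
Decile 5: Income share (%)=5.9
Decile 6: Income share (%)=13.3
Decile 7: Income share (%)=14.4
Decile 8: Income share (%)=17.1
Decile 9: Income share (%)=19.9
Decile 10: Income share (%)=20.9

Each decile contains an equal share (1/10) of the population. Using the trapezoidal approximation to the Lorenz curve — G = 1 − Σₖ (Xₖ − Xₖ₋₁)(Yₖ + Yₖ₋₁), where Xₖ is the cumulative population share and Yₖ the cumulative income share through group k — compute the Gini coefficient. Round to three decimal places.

0.425

Cumulative income shares Yₖ: 0.0060, 0.0140, 0.0460, 0.0850, 0.1440, 0.2770, 0.4210, 0.5920, 0.7910, 1.0000
Σ (Xₖ−Xₖ₋₁)(Yₖ+Yₖ₋₁) = (1/10)(0.0060+0.0000) + (1/10)(0.0140+0.0060) + (1/10)(0.0460+0.0140) + (1/10)(0.0850+0.0460) + (1/10)(0.1440+0.0850) + (1/10)(0.2770+0.1440) + (1/10)(0.4210+0.2770) + (1/10)(0.5920+0.4210) + (1/10)(0.7910+0.5920) + (1/10)(1.0000+0.7910)
  = 0.0006 + 0.0020 + 0.0060 + 0.0131 + 0.0229 + 0.0421 + 0.0698 + 0.1013 + 0.1383 + 0.1791 = 0.5752
G = 1 − 0.5752 = 0.4248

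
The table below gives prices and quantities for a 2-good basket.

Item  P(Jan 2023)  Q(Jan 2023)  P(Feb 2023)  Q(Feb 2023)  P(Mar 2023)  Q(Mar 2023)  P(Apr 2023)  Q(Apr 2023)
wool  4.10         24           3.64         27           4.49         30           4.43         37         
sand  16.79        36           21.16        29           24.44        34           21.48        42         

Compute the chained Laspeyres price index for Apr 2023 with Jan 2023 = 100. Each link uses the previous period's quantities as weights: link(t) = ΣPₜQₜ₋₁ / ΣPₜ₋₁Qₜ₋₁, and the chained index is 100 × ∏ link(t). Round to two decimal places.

125.91

Link Jan 2023→Feb 2023:
ΣP(Feb 2023)Q(Jan 2023) = 3.64×24 + 21.16×36 = 87.36 + 761.76 = 849.12
ΣP(Jan 2023)Q(Jan 2023) = 4.10×24 + 16.79×36 = 98.4 + 604.44 = 702.84
link = 849.12/702.84 = 1.208127
Link Feb 2023→Mar 2023:
ΣP(Mar 2023)Q(Feb 2023) = 4.49×27 + 24.44×29 = 121.23 + 708.76 = 829.99
ΣP(Feb 2023)Q(Feb 2023) = 3.64×27 + 21.16×29 = 98.28 + 613.64 = 711.92
link = 829.99/711.92 = 1.165847
Link Mar 2023→Apr 2023:
ΣP(Apr 2023)Q(Mar 2023) = 4.43×30 + 21.48×34 = 132.9 + 730.32 = 863.22
ΣP(Mar 2023)Q(Mar 2023) = 4.49×30 + 24.44×34 = 134.7 + 830.96 = 965.66
link = 863.22/965.66 = 0.893917
Chained index = 100 × 1.208127 × 1.165847 × 0.893917 = 125.9075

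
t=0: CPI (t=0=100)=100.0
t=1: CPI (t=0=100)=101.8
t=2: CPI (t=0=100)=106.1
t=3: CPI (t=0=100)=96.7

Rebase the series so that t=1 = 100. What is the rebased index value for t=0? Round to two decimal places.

98.23

Rebased(t=0) = 100.0 / 101.8 × 100 = 98.2318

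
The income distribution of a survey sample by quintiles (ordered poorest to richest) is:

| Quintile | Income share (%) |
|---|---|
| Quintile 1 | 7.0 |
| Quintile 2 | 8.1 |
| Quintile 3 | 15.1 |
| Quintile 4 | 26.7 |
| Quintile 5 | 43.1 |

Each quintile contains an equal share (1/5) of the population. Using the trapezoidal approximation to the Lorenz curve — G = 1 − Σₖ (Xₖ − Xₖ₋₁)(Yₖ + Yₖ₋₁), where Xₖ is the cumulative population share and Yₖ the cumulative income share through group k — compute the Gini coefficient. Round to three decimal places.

Cumulative income shares Yₖ: 0.0700, 0.1510, 0.3020, 0.5690, 1.0000
Σ (Xₖ−Xₖ₋₁)(Yₖ+Yₖ₋₁) = (1/5)(0.0700+0.0000) + (1/5)(0.1510+0.0700) + (1/5)(0.3020+0.1510) + (1/5)(0.5690+0.3020) + (1/5)(1.0000+0.5690)
  = 0.0140 + 0.0442 + 0.0906 + 0.1742 + 0.3138 = 0.6368
G = 1 − 0.6368 = 0.3632

0.363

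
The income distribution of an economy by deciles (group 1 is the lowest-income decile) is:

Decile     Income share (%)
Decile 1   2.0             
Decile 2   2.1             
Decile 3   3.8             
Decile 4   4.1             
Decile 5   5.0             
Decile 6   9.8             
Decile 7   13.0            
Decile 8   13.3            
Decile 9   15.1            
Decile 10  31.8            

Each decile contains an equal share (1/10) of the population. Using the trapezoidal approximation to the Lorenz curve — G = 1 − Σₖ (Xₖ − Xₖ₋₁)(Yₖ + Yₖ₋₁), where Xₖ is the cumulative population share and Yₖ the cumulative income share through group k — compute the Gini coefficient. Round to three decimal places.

Cumulative income shares Yₖ: 0.0200, 0.0410, 0.0790, 0.1200, 0.1700, 0.2680, 0.3980, 0.5310, 0.6820, 1.0000
Σ (Xₖ−Xₖ₋₁)(Yₖ+Yₖ₋₁) = (1/10)(0.0200+0.0000) + (1/10)(0.0410+0.0200) + (1/10)(0.0790+0.0410) + (1/10)(0.1200+0.0790) + (1/10)(0.1700+0.1200) + (1/10)(0.2680+0.1700) + (1/10)(0.3980+0.2680) + (1/10)(0.5310+0.3980) + (1/10)(0.6820+0.5310) + (1/10)(1.0000+0.6820)
  = 0.0020 + 0.0061 + 0.0120 + 0.0199 + 0.0290 + 0.0438 + 0.0666 + 0.0929 + 0.1213 + 0.1682 = 0.5618
G = 1 − 0.5618 = 0.4382

0.438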